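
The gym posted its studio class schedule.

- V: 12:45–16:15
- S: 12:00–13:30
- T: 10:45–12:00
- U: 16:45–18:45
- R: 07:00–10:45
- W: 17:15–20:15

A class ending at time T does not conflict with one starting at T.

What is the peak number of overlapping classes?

Sort all start/end points and keep a running count:
07:00 start R → 1
10:45 end R → 0
10:45 start T → 1
12:00 end T → 0
12:00 start S → 1
12:45 start V → 2
13:30 end S → 1
16:15 end V → 0
16:45 start U → 1
17:15 start W → 2
18:45 end U → 1
20:15 end W → 0
Peak is 2, at 12:45 (S, V).

2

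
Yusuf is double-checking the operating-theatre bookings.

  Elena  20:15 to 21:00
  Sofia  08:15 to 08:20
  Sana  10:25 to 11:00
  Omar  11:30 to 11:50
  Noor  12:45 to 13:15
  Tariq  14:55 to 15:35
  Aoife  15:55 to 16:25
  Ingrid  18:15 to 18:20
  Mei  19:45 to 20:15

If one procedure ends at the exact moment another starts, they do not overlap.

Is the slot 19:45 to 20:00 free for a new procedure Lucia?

No — it overlaps Mei

Sofia: ends 08:20 at or before Lucia starts 19:45 → clear.
Sana: ends 11:00 at or before Lucia starts 19:45 → clear.
Omar: ends 11:50 at or before Lucia starts 19:45 → clear.
Noor: ends 13:15 at or before Lucia starts 19:45 → clear.
Tariq: ends 15:35 at or before Lucia starts 19:45 → clear.
Aoife: ends 16:25 at or before Lucia starts 19:45 → clear.
Ingrid: ends 18:20 at or before Lucia starts 19:45 → clear.
Mei: starts 19:45 before Lucia ends 20:00, and ends 20:15 after Lucia starts 19:45 → overlap.
Elena: starts 20:15 at or after Lucia ends 20:00 → clear.
Lucia overlaps Mei.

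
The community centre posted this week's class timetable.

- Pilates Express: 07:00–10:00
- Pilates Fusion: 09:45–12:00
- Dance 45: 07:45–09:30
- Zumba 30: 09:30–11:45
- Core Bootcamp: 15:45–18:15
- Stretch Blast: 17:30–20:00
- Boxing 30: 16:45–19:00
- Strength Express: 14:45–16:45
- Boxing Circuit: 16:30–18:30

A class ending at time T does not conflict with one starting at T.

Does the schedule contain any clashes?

Yes

Sorted by start: Pilates Express, Dance 45, Zumba 30, Pilates Fusion, Strength Express, Core Bootcamp, Boxing Circuit, Boxing 30, Stretch Blast.
Dance 45 starts before Pilates Express ends → Pilates Express and Dance 45 overlap.
That's a conflict, so the schedule is not conflict-free.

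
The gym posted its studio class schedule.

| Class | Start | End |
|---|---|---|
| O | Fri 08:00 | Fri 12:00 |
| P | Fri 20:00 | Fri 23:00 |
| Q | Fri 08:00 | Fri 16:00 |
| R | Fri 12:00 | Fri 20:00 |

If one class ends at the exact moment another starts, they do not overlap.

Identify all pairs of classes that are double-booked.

Sorted by start: O, Q, R, P.
Q starts before O ends → O and Q overlap.
R starts exactly when O ends (back-to-back, no overlap); O is clear from here.
R starts before Q ends → Q and R overlap.
P starts after Q ends.
P starts exactly when R ends (back-to-back, no overlap).

O & Q, Q & R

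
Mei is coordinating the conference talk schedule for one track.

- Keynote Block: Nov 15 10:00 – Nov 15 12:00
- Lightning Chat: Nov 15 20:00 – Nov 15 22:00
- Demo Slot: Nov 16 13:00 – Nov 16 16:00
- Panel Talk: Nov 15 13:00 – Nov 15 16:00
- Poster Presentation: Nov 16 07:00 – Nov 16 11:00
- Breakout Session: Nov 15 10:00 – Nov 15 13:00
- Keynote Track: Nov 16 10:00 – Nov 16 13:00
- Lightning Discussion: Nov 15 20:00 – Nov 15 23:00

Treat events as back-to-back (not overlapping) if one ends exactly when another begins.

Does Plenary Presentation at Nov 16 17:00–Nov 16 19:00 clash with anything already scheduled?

No — it doesn't clash with anything

Keynote Block: ends Nov 15 12:00 at or before Plenary Presentation starts Nov 16 17:00 → clear.
Breakout Session: ends Nov 15 13:00 at or before Plenary Presentation starts Nov 16 17:00 → clear.
Panel Talk: ends Nov 15 16:00 at or before Plenary Presentation starts Nov 16 17:00 → clear.
Lightning Discussion: ends Nov 15 23:00 at or before Plenary Presentation starts Nov 16 17:00 → clear.
Lightning Chat: ends Nov 15 22:00 at or before Plenary Presentation starts Nov 16 17:00 → clear.
Poster Presentation: ends Nov 16 11:00 at or before Plenary Presentation starts Nov 16 17:00 → clear.
Keynote Track: ends Nov 16 13:00 at or before Plenary Presentation starts Nov 16 17:00 → clear.
Demo Slot: ends Nov 16 16:00 at or before Plenary Presentation starts Nov 16 17:00 → clear.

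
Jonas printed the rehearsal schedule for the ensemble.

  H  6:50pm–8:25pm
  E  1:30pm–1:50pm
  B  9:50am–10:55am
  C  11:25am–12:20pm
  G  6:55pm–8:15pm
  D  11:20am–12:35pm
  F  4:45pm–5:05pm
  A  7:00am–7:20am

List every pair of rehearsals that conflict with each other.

C & D, G & H

Check each pair: they overlap iff neither finishes before the other starts.
Sorted by start: A, B, D, C, E, F, H, G.
B starts after A ends, so A has no further overlaps.
D starts after B ends, so B has no further overlaps.
C starts before D ends → D and C overlap.
E starts after D ends, so D has no further overlaps.
E starts after C ends, so C has no further overlaps.
F starts after E ends, so E has no further overlaps.
H starts after F ends, so F has no further overlaps.
G starts before H ends → H and G overlap.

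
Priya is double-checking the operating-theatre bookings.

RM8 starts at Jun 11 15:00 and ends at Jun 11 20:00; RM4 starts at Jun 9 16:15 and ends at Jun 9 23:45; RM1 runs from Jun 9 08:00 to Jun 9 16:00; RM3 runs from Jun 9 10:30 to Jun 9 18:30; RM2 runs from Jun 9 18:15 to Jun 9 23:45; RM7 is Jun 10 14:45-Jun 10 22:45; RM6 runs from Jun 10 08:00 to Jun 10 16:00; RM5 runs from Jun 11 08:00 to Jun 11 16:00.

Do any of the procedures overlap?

Sorted by start: RM1, RM3, RM4, RM2, RM6, RM7, RM5, RM8.
RM3 starts before RM1 ends → RM1 and RM3 overlap.
That's a conflict, so the schedule is not conflict-free.

Yes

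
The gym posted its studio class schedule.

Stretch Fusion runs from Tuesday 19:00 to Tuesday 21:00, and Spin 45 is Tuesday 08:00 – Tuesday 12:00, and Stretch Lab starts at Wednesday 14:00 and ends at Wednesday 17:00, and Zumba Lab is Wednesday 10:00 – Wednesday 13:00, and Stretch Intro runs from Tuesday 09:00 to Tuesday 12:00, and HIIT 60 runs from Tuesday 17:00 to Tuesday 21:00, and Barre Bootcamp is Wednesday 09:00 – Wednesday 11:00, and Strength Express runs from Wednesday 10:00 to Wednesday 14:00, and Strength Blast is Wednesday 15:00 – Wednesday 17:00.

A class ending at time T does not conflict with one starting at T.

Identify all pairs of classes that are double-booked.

Two intervals overlap when each starts before the other ends.
Sorted by start: Spin 45, Stretch Intro, HIIT 60, Stretch Fusion, Barre Bootcamp, Strength Express, Zumba Lab, Stretch Lab, Strength Blast.
Stretch Intro starts before Spin 45 ends → Spin 45 and Stretch Intro overlap.
HIIT 60 starts after Spin 45 ends; Spin 45 is clear from here.
HIIT 60 starts after Stretch Intro ends; Stretch Intro is clear from here.
Stretch Fusion starts before HIIT 60 ends → HIIT 60 and Stretch Fusion overlap.
Barre Bootcamp starts after HIIT 60 ends; HIIT 60 is clear from here.
Barre Bootcamp starts after Stretch Fusion ends; Stretch Fusion is clear from here.
Strength Express starts before Barre Bootcamp ends → Barre Bootcamp and Strength Express overlap.
Zumba Lab starts before Barre Bootcamp ends → Barre Bootcamp and Zumba Lab overlap.
Stretch Lab starts after Barre Bootcamp ends; Barre Bootcamp is clear from here.
Zumba Lab starts before Strength Express ends → Strength Express and Zumba Lab overlap.
Stretch Lab starts exactly when Strength Express ends (back-to-back, no overlap); Strength Express is clear from here.
Stretch Lab starts after Zumba Lab ends; Zumba Lab is clear from here.
Strength Blast starts before Stretch Lab ends → Stretch Lab and Strength Blast overlap.

Barre Bootcamp & Strength Express, Barre Bootcamp & Zumba Lab, HIIT 60 & Stretch Fusion, Spin 45 & Stretch Intro, Strength Blast & Stretch Lab, Strength Express & Zumba Lab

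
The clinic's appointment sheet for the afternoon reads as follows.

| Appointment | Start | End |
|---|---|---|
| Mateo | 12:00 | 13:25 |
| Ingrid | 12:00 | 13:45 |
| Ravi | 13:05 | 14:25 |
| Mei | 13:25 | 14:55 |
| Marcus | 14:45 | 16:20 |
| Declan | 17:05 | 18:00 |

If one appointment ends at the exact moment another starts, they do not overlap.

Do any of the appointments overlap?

Yes

Sorted by start: Mateo, Ingrid, Ravi, Mei, Marcus, Declan.
Ingrid starts before Mateo ends → Mateo and Ingrid overlap.
That's a conflict, so the schedule is not conflict-free.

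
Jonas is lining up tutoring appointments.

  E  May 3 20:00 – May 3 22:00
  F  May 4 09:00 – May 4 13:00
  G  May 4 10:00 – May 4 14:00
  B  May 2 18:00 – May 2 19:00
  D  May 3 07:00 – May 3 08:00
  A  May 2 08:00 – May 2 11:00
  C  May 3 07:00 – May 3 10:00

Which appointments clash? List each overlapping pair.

Check each pair: they overlap iff neither finishes before the other starts.
Sorted by start: A, B, C, D, E, F, G.
B starts after A ends, so A has no further overlaps.
C starts after B ends, so B has no further overlaps.
D starts before C ends → C and D overlap.
E starts after C ends, so C has no further overlaps.
E starts after D ends, so D has no further overlaps.
F starts after E ends, so E has no further overlaps.
G starts before F ends → F and G overlap.

C & D, F & G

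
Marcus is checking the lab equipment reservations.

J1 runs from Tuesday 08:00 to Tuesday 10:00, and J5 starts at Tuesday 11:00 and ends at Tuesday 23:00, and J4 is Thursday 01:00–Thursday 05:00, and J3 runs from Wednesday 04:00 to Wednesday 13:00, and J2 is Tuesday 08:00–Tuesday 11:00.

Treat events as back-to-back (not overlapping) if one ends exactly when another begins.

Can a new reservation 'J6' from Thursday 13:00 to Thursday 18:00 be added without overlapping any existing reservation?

Yes — the slot is free

J1: ends Tuesday 10:00 at or before J6 starts Thursday 13:00 → clear.
J2: ends Tuesday 11:00 at or before J6 starts Thursday 13:00 → clear.
J5: ends Tuesday 23:00 at or before J6 starts Thursday 13:00 → clear.
J3: ends Wednesday 13:00 at or before J6 starts Thursday 13:00 → clear.
J4: ends Thursday 05:00 at or before J6 starts Thursday 13:00 → clear.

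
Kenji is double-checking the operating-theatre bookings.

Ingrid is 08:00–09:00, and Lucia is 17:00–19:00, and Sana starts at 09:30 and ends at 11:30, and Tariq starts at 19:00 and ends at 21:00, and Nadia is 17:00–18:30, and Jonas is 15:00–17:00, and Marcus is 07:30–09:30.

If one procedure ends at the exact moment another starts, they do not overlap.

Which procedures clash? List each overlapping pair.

Ingrid & Marcus, Lucia & Nadia

Two intervals overlap when each starts before the other ends.
Sorted by start: Marcus, Ingrid, Sana, Jonas, Lucia, Nadia, Tariq.
Ingrid starts before Marcus ends → Marcus and Ingrid overlap.
Sana starts exactly when Marcus ends (back-to-back, no overlap), so nothing later overlaps Marcus either.
Sana starts after Ingrid ends, so nothing later overlaps Ingrid either.
Jonas starts after Sana ends, so nothing later overlaps Sana either.
Lucia starts exactly when Jonas ends (back-to-back, no overlap), so nothing later overlaps Jonas either.
Nadia starts before Lucia ends → Lucia and Nadia overlap.
Tariq starts exactly when Lucia ends (back-to-back, no overlap).
Tariq starts after Nadia ends.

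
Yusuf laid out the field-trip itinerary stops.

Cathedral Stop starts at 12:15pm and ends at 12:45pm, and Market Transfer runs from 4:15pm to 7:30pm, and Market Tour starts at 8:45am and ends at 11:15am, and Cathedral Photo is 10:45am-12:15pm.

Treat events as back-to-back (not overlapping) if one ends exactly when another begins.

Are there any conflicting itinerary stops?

Yes

Check each pair: they overlap iff neither finishes before the other starts.
Sorted by start: Market Tour, Cathedral Photo, Cathedral Stop, Market Transfer.
Cathedral Photo starts before Market Tour ends → Market Tour and Cathedral Photo overlap.
That's a conflict, so the schedule is not conflict-free.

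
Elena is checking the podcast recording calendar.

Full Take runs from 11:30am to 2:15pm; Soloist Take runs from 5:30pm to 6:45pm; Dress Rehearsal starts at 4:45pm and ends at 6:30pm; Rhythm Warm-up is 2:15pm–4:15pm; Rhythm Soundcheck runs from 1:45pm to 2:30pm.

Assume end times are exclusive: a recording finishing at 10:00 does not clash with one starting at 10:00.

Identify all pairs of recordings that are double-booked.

Dress Rehearsal & Soloist Take, Full Take & Rhythm Soundcheck, Rhythm Soundcheck & Rhythm Warm-up

Two intervals overlap when each starts before the other ends.
Sorted by start: Full Take, Rhythm Soundcheck, Rhythm Warm-up, Dress Rehearsal, Soloist Take.
Rhythm Soundcheck starts before Full Take ends → Full Take and Rhythm Soundcheck overlap.
Rhythm Warm-up starts exactly when Full Take ends (back-to-back, no overlap), so nothing later overlaps Full Take either.
Rhythm Warm-up starts before Rhythm Soundcheck ends → Rhythm Soundcheck and Rhythm Warm-up overlap.
Dress Rehearsal starts after Rhythm Soundcheck ends, so nothing later overlaps Rhythm Soundcheck either.
Dress Rehearsal starts after Rhythm Warm-up ends, so nothing later overlaps Rhythm Warm-up either.
Soloist Take starts before Dress Rehearsal ends → Dress Rehearsal and Soloist Take overlap.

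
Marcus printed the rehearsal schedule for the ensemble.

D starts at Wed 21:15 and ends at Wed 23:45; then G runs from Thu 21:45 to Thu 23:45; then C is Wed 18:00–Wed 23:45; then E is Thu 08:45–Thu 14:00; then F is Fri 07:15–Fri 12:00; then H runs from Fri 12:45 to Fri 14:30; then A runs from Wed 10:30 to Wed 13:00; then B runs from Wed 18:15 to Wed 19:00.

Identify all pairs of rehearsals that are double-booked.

B & C, C & D

Sorted by start: A, C, B, D, E, G, F, H.
C starts after A ends — done with A.
B starts before C ends → C and B overlap.
D starts before C ends → C and D overlap.
E starts after C ends — done with C.
D starts after B ends — done with B.
E starts after D ends — done with D.
G starts after E ends — done with E.
F starts after G ends — done with G.
H starts after F ends.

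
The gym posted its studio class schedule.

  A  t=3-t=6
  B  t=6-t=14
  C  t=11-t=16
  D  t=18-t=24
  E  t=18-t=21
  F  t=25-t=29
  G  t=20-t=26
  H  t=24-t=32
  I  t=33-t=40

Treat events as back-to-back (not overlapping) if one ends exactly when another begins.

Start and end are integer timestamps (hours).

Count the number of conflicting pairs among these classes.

Sorted by start: A, B, C, D, E, G, H, F, I.
B starts exactly when A ends (back-to-back, no overlap), so A has no further overlaps.
C starts before B ends → B and C overlap.
D starts after B ends, so B has no further overlaps.
D starts after C ends, so C has no further overlaps.
E starts before D ends → D and E overlap.
G starts before D ends → D and G overlap.
H starts exactly when D ends (back-to-back, no overlap), so D has no further overlaps.
G starts before E ends → E and G overlap.
H starts after E ends, so E has no further overlaps.
H starts before G ends → G and H overlap.
F starts before G ends → G and F overlap.
I starts after G ends.
F starts before H ends → H and F overlap.
I starts after H ends.
I starts after F ends.
Overlapping pairs: B & C, D & E, D & G, E & G, F & G, F & H, G & H — 7 in total.

7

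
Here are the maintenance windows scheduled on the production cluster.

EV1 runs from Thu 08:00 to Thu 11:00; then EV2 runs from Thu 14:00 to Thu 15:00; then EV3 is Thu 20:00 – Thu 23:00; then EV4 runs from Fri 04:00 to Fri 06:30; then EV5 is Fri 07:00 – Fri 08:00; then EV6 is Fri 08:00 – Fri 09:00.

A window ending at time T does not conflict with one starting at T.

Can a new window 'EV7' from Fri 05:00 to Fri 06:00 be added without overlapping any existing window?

No — it overlaps EV4

EV1: ends Thu 11:00 at or before EV7 starts Fri 05:00 → clear.
EV2: ends Thu 15:00 at or before EV7 starts Fri 05:00 → clear.
EV3: ends Thu 23:00 at or before EV7 starts Fri 05:00 → clear.
EV4: starts Fri 04:00 before EV7 ends Fri 06:00, and ends Fri 06:30 after EV7 starts Fri 05:00 → overlap.
EV5: starts Fri 07:00 at or after EV7 ends Fri 06:00 → clear.
EV6: starts Fri 08:00 at or after EV7 ends Fri 06:00 → clear.
EV7 overlaps EV4.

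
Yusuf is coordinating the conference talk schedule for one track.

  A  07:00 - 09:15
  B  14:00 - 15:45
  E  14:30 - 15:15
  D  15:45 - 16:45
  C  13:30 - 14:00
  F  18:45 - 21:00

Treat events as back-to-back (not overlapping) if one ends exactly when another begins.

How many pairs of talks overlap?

1

Two intervals overlap when each starts before the other ends.
Sorted by start: A, C, B, E, D, F.
C starts after A ends, so nothing later overlaps A either.
B starts exactly when C ends (back-to-back, no overlap), so nothing later overlaps C either.
E starts before B ends → B and E overlap.
D starts exactly when B ends (back-to-back, no overlap), so nothing later overlaps B either.
D starts after E ends, so nothing later overlaps E either.
F starts after D ends.
Overlapping pairs: B & E — 1 in total.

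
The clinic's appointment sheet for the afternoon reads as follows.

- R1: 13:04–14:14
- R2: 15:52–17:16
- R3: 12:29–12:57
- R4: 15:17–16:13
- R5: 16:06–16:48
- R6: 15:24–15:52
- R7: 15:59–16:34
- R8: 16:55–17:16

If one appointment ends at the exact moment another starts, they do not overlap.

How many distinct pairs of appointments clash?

Check each pair: they overlap iff neither finishes before the other starts.
Sorted by start: R3, R1, R4, R6, R2, R7, R5, R8.
R1 starts after R3 ends, so nothing later overlaps R3 either.
R4 starts after R1 ends, so nothing later overlaps R1 either.
R6 starts before R4 ends → R4 and R6 overlap.
R2 starts before R4 ends → R4 and R2 overlap.
R7 starts before R4 ends → R4 and R7 overlap.
R5 starts before R4 ends → R4 and R5 overlap.
R8 starts after R4 ends.
R2 starts exactly when R6 ends (back-to-back, no overlap), so nothing later overlaps R6 either.
R7 starts before R2 ends → R2 and R7 overlap.
R5 starts before R2 ends → R2 and R5 overlap.
R8 starts before R2 ends → R2 and R8 overlap.
R5 starts before R7 ends → R7 and R5 overlap.
R8 starts after R7 ends.
R8 starts after R5 ends.
Overlapping pairs: R2 & R4, R2 & R5, R2 & R7, R2 & R8, R4 & R5, R4 & R6, R4 & R7, R5 & R7 — 8 in total.

8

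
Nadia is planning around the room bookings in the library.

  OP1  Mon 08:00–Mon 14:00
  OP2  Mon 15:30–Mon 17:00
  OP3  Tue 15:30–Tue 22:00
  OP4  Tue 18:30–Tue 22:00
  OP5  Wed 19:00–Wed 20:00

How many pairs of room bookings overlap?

1

Check each pair: they overlap iff neither finishes before the other starts.
Sorted by start: OP1, OP2, OP3, OP4, OP5.
OP2 starts after OP1 ends — done with OP1.
OP3 starts after OP2 ends — done with OP2.
OP4 starts before OP3 ends → OP3 and OP4 overlap.
OP5 starts after OP3 ends.
OP5 starts after OP4 ends.
Overlapping pairs: OP3 & OP4 — 1 in total.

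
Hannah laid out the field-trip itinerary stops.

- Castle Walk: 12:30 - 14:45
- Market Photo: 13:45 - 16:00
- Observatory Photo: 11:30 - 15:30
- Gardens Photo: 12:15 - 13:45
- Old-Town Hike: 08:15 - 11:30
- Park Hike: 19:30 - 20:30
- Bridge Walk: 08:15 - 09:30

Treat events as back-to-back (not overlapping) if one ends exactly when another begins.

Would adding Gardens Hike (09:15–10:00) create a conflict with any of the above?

Yes — it overlaps Bridge Walk, Old-Town Hike

Old-Town Hike: starts 08:15 before Gardens Hike ends 10:00, and ends 11:30 after Gardens Hike starts 09:15 → overlap.
Bridge Walk: starts 08:15 before Gardens Hike ends 10:00, and ends 09:30 after Gardens Hike starts 09:15 → overlap.
Observatory Photo: starts 11:30 at or after Gardens Hike ends 10:00 → clear.
Gardens Photo: starts 12:15 at or after Gardens Hike ends 10:00 → clear.
Castle Walk: starts 12:30 at or after Gardens Hike ends 10:00 → clear.
Market Photo: starts 13:45 at or after Gardens Hike ends 10:00 → clear.
Park Hike: starts 19:30 at or after Gardens Hike ends 10:00 → clear.
Gardens Hike overlaps Old-Town Hike, Bridge Walk.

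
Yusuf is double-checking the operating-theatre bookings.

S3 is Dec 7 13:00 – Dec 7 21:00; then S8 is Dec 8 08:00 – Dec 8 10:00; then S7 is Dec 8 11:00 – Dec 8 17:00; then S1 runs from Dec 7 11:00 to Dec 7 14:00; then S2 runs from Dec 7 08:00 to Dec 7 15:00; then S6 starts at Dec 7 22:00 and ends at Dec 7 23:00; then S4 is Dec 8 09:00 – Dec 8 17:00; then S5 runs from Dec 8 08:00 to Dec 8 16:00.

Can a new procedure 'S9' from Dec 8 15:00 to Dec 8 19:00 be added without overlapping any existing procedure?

No — it overlaps S4, S5, S7

S2: ends Dec 7 15:00 at or before S9 starts Dec 8 15:00 → clear.
S1: ends Dec 7 14:00 at or before S9 starts Dec 8 15:00 → clear.
S3: ends Dec 7 21:00 at or before S9 starts Dec 8 15:00 → clear.
S6: ends Dec 7 23:00 at or before S9 starts Dec 8 15:00 → clear.
S5: starts Dec 8 08:00 before S9 ends Dec 8 19:00, and ends Dec 8 16:00 after S9 starts Dec 8 15:00 → overlap.
S8: ends Dec 8 10:00 at or before S9 starts Dec 8 15:00 → clear.
S4: starts Dec 8 09:00 before S9 ends Dec 8 19:00, and ends Dec 8 17:00 after S9 starts Dec 8 15:00 → overlap.
S7: starts Dec 8 11:00 before S9 ends Dec 8 19:00, and ends Dec 8 17:00 after S9 starts Dec 8 15:00 → overlap.
S9 overlaps S4, S5, S7.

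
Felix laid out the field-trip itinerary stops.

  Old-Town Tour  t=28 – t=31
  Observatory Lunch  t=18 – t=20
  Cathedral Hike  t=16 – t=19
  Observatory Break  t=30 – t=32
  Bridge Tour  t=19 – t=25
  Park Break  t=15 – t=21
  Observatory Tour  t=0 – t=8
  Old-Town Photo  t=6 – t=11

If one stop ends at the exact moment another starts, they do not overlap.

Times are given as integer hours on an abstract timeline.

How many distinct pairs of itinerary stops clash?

7

Sorted by start: Observatory Tour, Old-Town Photo, Park Break, Cathedral Hike, Observatory Lunch, Bridge Tour, Old-Town Tour, Observatory Break.
Old-Town Photo starts before Observatory Tour ends → Observatory Tour and Old-Town Photo overlap.
Park Break starts after Observatory Tour ends, so nothing later overlaps Observatory Tour either.
Park Break starts after Old-Town Photo ends, so nothing later overlaps Old-Town Photo either.
Cathedral Hike starts before Park Break ends → Park Break and Cathedral Hike overlap.
Observatory Lunch starts before Park Break ends → Park Break and Observatory Lunch overlap.
Bridge Tour starts before Park Break ends → Park Break and Bridge Tour overlap.
Old-Town Tour starts after Park Break ends, so nothing later overlaps Park Break either.
Observatory Lunch starts before Cathedral Hike ends → Cathedral Hike and Observatory Lunch overlap.
Bridge Tour starts exactly when Cathedral Hike ends (back-to-back, no overlap), so nothing later overlaps Cathedral Hike either.
Bridge Tour starts before Observatory Lunch ends → Observatory Lunch and Bridge Tour overlap.
Old-Town Tour starts after Observatory Lunch ends, so nothing later overlaps Observatory Lunch either.
Old-Town Tour starts after Bridge Tour ends, so nothing later overlaps Bridge Tour either.
Observatory Break starts before Old-Town Tour ends → Old-Town Tour and Observatory Break overlap.
Overlapping pairs: Bridge Tour & Observatory Lunch, Bridge Tour & Park Break, Cathedral Hike & Observatory Lunch, Cathedral Hike & Park Break, Observatory Break & Old-Town Tour, Observatory Lunch & Park Break, Observatory Tour & Old-Town Photo — 7 in total.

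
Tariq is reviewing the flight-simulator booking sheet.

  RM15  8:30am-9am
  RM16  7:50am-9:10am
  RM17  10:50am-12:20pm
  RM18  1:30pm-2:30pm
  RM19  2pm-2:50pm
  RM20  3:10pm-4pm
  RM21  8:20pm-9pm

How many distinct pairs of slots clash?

Sorted by start: RM16, RM15, RM17, RM18, RM19, RM20, RM21.
RM15 starts before RM16 ends → RM16 and RM15 overlap.
RM17 starts after RM16 ends, so nothing later overlaps RM16 either.
RM17 starts after RM15 ends, so nothing later overlaps RM15 either.
RM18 starts after RM17 ends, so nothing later overlaps RM17 either.
RM19 starts before RM18 ends → RM18 and RM19 overlap.
RM20 starts after RM18 ends, so nothing later overlaps RM18 either.
RM20 starts after RM19 ends, so nothing later overlaps RM19 either.
RM21 starts after RM20 ends.
Overlapping pairs: RM15 & RM16, RM18 & RM19 — 2 in total.

2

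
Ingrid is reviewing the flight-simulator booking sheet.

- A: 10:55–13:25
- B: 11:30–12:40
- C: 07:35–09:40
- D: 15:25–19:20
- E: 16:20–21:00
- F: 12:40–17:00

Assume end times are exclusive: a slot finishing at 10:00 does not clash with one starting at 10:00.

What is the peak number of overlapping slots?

3

Sweep the timeline, counting +1 at each start and −1 at each end (ends before starts at a tie):
07:35 start C → 1
09:40 end C → 0
10:55 start A → 1
11:30 start B → 2
12:40 end B → 1
12:40 start F → 2
13:25 end A → 1
15:25 start D → 2
16:20 start E → 3
17:00 end F → 2
19:20 end D → 1
21:00 end E → 0
Peak is 3, at 16:20 (D, E, F).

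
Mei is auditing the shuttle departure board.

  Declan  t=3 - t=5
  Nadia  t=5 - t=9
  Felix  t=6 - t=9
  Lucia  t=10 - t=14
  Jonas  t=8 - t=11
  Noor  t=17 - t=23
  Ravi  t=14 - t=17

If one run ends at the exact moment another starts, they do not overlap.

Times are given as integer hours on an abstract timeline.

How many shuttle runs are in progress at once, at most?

3

Sort all start/end points and keep a running count:
t=3 start Declan → 1
t=5 end Declan → 0
t=5 start Nadia → 1
t=6 start Felix → 2
t=8 start Jonas → 3
t=9 end Felix → 2
t=9 end Nadia → 1
t=10 start Lucia → 2
t=11 end Jonas → 1
t=14 end Lucia → 0
t=14 start Ravi → 1
t=17 end Ravi → 0
t=17 start Noor → 1
t=23 end Noor → 0
Peak is 3, at t=8 (Felix, Jonas, Nadia).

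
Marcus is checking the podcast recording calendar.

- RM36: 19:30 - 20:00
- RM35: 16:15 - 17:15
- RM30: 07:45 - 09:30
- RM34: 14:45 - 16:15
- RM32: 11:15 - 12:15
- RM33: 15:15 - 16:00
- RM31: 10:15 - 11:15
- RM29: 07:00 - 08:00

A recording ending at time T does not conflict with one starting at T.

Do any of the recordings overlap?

Yes

Sorted by start: RM29, RM30, RM31, RM32, RM34, RM33, RM35, RM36.
RM30 starts before RM29 ends → RM29 and RM30 overlap.
That's a conflict, so the schedule is not conflict-free.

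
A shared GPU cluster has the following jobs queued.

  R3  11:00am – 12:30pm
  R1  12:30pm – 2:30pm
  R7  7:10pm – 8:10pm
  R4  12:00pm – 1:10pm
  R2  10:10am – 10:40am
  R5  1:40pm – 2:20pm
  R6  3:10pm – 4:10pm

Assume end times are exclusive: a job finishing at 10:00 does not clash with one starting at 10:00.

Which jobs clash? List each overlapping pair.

R1 & R4, R1 & R5, R3 & R4

Sorted by start: R2, R3, R4, R1, R5, R6, R7.
R3 starts after R2 ends — done with R2.
R4 starts before R3 ends → R3 and R4 overlap.
R1 starts exactly when R3 ends (back-to-back, no overlap) — done with R3.
R1 starts before R4 ends → R4 and R1 overlap.
R5 starts after R4 ends — done with R4.
R5 starts before R1 ends → R1 and R5 overlap.
R6 starts after R1 ends — done with R1.
R6 starts after R5 ends — done with R5.
R7 starts after R6 ends.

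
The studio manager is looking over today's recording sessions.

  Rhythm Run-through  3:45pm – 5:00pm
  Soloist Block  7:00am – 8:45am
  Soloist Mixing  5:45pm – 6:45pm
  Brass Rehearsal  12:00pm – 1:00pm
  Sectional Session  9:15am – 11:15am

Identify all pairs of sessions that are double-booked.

Sorted by start: Soloist Block, Sectional Session, Brass Rehearsal, Rhythm Run-through, Soloist Mixing.
Sectional Session starts after Soloist Block ends; Soloist Block is clear from here.
Brass Rehearsal starts after Sectional Session ends; Sectional Session is clear from here.
Rhythm Run-through starts after Brass Rehearsal ends; Brass Rehearsal is clear from here.
Soloist Mixing starts after Rhythm Run-through ends.

no conflicts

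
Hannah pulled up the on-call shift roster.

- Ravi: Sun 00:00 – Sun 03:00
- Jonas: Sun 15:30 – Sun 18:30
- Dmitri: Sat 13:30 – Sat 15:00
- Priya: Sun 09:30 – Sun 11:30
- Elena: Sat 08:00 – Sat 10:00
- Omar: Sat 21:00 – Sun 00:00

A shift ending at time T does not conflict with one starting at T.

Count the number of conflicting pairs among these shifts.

Sorted by start: Elena, Dmitri, Omar, Ravi, Priya, Jonas.
Dmitri starts after Elena ends, so nothing later overlaps Elena either.
Omar starts after Dmitri ends, so nothing later overlaps Dmitri either.
Ravi starts exactly when Omar ends (back-to-back, no overlap), so nothing later overlaps Omar either.
Priya starts after Ravi ends, so nothing later overlaps Ravi either.
Jonas starts after Priya ends.
No pair overlaps.

0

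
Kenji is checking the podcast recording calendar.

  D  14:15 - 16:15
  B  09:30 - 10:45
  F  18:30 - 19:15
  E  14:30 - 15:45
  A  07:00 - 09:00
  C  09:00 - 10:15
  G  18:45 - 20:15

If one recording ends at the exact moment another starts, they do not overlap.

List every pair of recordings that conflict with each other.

Check each pair: they overlap iff neither finishes before the other starts.
Sorted by start: A, C, B, D, E, F, G.
C starts exactly when A ends (back-to-back, no overlap), so nothing later overlaps A either.
B starts before C ends → C and B overlap.
D starts after C ends, so nothing later overlaps C either.
D starts after B ends, so nothing later overlaps B either.
E starts before D ends → D and E overlap.
F starts after D ends, so nothing later overlaps D either.
F starts after E ends, so nothing later overlaps E either.
G starts before F ends → F and G overlap.

B & C, D & E, F & G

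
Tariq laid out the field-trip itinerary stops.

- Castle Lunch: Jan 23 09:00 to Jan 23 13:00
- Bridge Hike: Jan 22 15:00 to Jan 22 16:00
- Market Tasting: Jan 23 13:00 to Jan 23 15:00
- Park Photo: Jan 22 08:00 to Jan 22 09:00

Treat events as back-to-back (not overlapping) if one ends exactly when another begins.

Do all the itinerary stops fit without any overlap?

Yes

Sorted by start: Park Photo, Bridge Hike, Castle Lunch, Market Tasting.
Bridge Hike starts after Park Photo ends, so Park Photo has no further overlaps.
Castle Lunch starts after Bridge Hike ends, so Bridge Hike has no further overlaps.
Market Tasting starts exactly when Castle Lunch ends (back-to-back, no overlap).
Every pair is clear; the schedule has no overlaps.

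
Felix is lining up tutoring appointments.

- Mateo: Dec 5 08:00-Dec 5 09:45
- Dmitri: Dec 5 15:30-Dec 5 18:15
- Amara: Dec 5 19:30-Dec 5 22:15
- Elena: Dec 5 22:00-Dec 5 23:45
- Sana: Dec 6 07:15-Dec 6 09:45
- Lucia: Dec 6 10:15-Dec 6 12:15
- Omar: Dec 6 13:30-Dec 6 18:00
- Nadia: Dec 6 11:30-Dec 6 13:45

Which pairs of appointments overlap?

Amara & Elena, Lucia & Nadia, Nadia & Omar

Two intervals overlap when each starts before the other ends.
Sorted by start: Mateo, Dmitri, Amara, Elena, Sana, Lucia, Nadia, Omar.
Dmitri starts after Mateo ends, so nothing later overlaps Mateo either.
Amara starts after Dmitri ends, so nothing later overlaps Dmitri either.
Elena starts before Amara ends → Amara and Elena overlap.
Sana starts after Amara ends, so nothing later overlaps Amara either.
Sana starts after Elena ends, so nothing later overlaps Elena either.
Lucia starts after Sana ends, so nothing later overlaps Sana either.
Nadia starts before Lucia ends → Lucia and Nadia overlap.
Omar starts after Lucia ends.
Omar starts before Nadia ends → Nadia and Omar overlap.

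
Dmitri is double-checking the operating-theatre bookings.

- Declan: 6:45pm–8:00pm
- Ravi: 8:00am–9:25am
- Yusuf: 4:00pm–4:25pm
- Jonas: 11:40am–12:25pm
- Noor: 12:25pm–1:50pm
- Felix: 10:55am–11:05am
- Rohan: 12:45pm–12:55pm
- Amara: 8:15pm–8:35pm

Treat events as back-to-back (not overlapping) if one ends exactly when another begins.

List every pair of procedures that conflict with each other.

Noor & Rohan

Sorted by start: Ravi, Felix, Jonas, Noor, Rohan, Yusuf, Declan, Amara.
Felix starts after Ravi ends — done with Ravi.
Jonas starts after Felix ends — done with Felix.
Noor starts exactly when Jonas ends (back-to-back, no overlap) — done with Jonas.
Rohan starts before Noor ends → Noor and Rohan overlap.
Yusuf starts after Noor ends — done with Noor.
Yusuf starts after Rohan ends — done with Rohan.
Declan starts after Yusuf ends — done with Yusuf.
Amara starts after Declan ends.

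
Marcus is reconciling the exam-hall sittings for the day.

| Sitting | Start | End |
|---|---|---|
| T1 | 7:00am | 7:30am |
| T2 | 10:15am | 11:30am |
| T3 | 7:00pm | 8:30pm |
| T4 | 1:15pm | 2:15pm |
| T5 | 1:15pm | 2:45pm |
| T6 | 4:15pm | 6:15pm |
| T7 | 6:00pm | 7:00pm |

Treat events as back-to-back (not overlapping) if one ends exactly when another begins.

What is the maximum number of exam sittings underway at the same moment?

2

Walk through starts and ends in time order (an end at T is processed before a start at T):
7:00am start T1 → 1
7:30am end T1 → 0
10:15am start T2 → 1
11:30am end T2 → 0
1:15pm start T4 → 1
1:15pm start T5 → 2
2:15pm end T4 → 1
2:45pm end T5 → 0
4:15pm start T6 → 1
6:00pm start T7 → 2
6:15pm end T6 → 1
7:00pm end T7 → 0
7:00pm start T3 → 1
8:30pm end T3 → 0
Peak is 2, at 1:15pm (T4, T5).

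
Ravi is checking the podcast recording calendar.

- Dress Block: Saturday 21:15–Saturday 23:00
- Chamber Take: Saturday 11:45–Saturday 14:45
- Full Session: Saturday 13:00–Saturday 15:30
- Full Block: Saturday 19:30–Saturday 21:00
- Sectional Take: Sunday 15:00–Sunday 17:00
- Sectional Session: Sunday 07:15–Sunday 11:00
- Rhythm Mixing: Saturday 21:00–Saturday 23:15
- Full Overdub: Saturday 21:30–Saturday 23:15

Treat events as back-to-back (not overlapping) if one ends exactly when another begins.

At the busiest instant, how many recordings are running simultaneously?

3

Sweep the timeline, counting +1 at each start and −1 at each end (ends before starts at a tie):
Saturday 11:45 start Chamber Take → 1
Saturday 13:00 start Full Session → 2
Saturday 14:45 end Chamber Take → 1
Saturday 15:30 end Full Session → 0
Saturday 19:30 start Full Block → 1
Saturday 21:00 end Full Block → 0
Saturday 21:00 start Rhythm Mixing → 1
Saturday 21:15 start Dress Block → 2
Saturday 21:30 start Full Overdub → 3
Saturday 23:00 end Dress Block → 2
Saturday 23:15 end Full Overdub → 1
Saturday 23:15 end Rhythm Mixing → 0
Sunday 07:15 start Sectional Session → 1
Sunday 11:00 end Sectional Session → 0
Sunday 15:00 start Sectional Take → 1
Sunday 17:00 end Sectional Take → 0
Peak is 3, at Saturday 21:30 (Dress Block, Full Overdub, Rhythm Mixing).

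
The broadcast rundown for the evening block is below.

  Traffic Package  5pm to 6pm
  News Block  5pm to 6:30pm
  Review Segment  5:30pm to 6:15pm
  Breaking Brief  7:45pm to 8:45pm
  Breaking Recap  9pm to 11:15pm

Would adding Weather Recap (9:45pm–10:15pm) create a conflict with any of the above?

Traffic Package: ends 6pm at or before Weather Recap starts 9:45pm → clear.
News Block: ends 6:30pm at or before Weather Recap starts 9:45pm → clear.
Review Segment: ends 6:15pm at or before Weather Recap starts 9:45pm → clear.
Breaking Brief: ends 8:45pm at or before Weather Recap starts 9:45pm → clear.
Breaking Recap: starts 9pm before Weather Recap ends 10:15pm, and ends 11:15pm after Weather Recap starts 9:45pm → overlap.
Weather Recap overlaps Breaking Recap.

Yes — it overlaps Breaking Recap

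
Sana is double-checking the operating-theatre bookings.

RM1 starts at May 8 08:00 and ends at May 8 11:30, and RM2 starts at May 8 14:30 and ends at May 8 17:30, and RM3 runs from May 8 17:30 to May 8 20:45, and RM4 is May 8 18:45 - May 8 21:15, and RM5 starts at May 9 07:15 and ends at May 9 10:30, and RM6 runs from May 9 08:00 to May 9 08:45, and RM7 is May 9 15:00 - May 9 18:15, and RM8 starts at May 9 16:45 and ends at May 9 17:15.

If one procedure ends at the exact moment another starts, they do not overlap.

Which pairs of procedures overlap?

RM3 & RM4, RM5 & RM6, RM7 & RM8

Sorted by start: RM1, RM2, RM3, RM4, RM5, RM6, RM7, RM8.
RM2 starts after RM1 ends; RM1 is clear from here.
RM3 starts exactly when RM2 ends (back-to-back, no overlap); RM2 is clear from here.
RM4 starts before RM3 ends → RM3 and RM4 overlap.
RM5 starts after RM3 ends; RM3 is clear from here.
RM5 starts after RM4 ends; RM4 is clear from here.
RM6 starts before RM5 ends → RM5 and RM6 overlap.
RM7 starts after RM5 ends; RM5 is clear from here.
RM7 starts after RM6 ends; RM6 is clear from here.
RM8 starts before RM7 ends → RM7 and RM8 overlap.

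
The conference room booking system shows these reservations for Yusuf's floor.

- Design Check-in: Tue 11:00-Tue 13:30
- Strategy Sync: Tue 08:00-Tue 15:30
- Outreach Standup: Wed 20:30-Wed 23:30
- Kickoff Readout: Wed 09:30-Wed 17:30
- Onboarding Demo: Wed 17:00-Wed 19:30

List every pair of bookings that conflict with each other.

Design Check-in & Strategy Sync, Kickoff Readout & Onboarding Demo

Two intervals overlap when each starts before the other ends.
Sorted by start: Strategy Sync, Design Check-in, Kickoff Readout, Onboarding Demo, Outreach Standup.
Design Check-in starts before Strategy Sync ends → Strategy Sync and Design Check-in overlap.
Kickoff Readout starts after Strategy Sync ends, so Strategy Sync has no further overlaps.
Kickoff Readout starts after Design Check-in ends, so Design Check-in has no further overlaps.
Onboarding Demo starts before Kickoff Readout ends → Kickoff Readout and Onboarding Demo overlap.
Outreach Standup starts after Kickoff Readout ends.
Outreach Standup starts after Onboarding Demo ends.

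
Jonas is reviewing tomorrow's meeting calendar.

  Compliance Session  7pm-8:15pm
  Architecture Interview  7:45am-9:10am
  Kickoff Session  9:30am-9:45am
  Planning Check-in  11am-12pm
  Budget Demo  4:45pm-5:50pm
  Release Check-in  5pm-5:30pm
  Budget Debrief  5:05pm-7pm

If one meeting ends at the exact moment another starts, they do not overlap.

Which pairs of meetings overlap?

Sorted by start: Architecture Interview, Kickoff Session, Planning Check-in, Budget Demo, Release Check-in, Budget Debrief, Compliance Session.
Kickoff Session starts after Architecture Interview ends — done with Architecture Interview.
Planning Check-in starts after Kickoff Session ends — done with Kickoff Session.
Budget Demo starts after Planning Check-in ends — done with Planning Check-in.
Release Check-in starts before Budget Demo ends → Budget Demo and Release Check-in overlap.
Budget Debrief starts before Budget Demo ends → Budget Demo and Budget Debrief overlap.
Compliance Session starts after Budget Demo ends.
Budget Debrief starts before Release Check-in ends → Release Check-in and Budget Debrief overlap.
Compliance Session starts after Release Check-in ends.
Compliance Session starts exactly when Budget Debrief ends (back-to-back, no overlap).

Budget Debrief & Budget Demo, Budget Debrief & Release Check-in, Budget Demo & Release Check-in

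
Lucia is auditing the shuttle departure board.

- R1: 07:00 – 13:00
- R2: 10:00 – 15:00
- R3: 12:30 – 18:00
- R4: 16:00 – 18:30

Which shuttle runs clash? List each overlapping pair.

R1 & R2, R1 & R3, R2 & R3, R3 & R4

Sorted by start: R1, R2, R3, R4.
R2 starts before R1 ends → R1 and R2 overlap.
R3 starts before R1 ends → R1 and R3 overlap.
R4 starts after R1 ends.
R3 starts before R2 ends → R2 and R3 overlap.
R4 starts after R2 ends.
R4 starts before R3 ends → R3 and R4 overlap.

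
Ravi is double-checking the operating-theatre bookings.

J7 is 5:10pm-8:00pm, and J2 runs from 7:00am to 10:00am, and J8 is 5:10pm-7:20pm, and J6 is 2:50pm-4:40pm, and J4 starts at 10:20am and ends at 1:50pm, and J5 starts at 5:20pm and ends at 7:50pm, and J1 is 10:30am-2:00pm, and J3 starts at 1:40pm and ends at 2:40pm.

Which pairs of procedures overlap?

J1 & J3, J1 & J4, J3 & J4, J5 & J7, J5 & J8, J7 & J8

Sorted by start: J2, J4, J1, J3, J6, J7, J8, J5.
J4 starts after J2 ends, so nothing later overlaps J2 either.
J1 starts before J4 ends → J4 and J1 overlap.
J3 starts before J4 ends → J4 and J3 overlap.
J6 starts after J4 ends, so nothing later overlaps J4 either.
J3 starts before J1 ends → J1 and J3 overlap.
J6 starts after J1 ends, so nothing later overlaps J1 either.
J6 starts after J3 ends, so nothing later overlaps J3 either.
J7 starts after J6 ends, so nothing later overlaps J6 either.
J8 starts before J7 ends → J7 and J8 overlap.
J5 starts before J7 ends → J7 and J5 overlap.
J5 starts before J8 ends → J8 and J5 overlap.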